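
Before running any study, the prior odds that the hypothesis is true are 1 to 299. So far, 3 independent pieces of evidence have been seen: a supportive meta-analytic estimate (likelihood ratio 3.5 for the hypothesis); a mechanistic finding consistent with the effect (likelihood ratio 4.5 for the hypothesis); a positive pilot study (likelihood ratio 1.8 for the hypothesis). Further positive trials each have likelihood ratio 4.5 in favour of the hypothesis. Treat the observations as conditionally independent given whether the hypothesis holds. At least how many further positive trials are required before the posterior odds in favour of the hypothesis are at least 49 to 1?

Prior odds = 1/299.
Combined Bayes factor of the evidence already in hand = 3.5 × 4.5 × 1.8 = 28.35.
Odds after that evidence = (1/299) × 28.35 = 567/5980.
Target odds = 49.
Need 4.5ⁿ ≥ 49 ÷ (567/5980) = 41860/81.
4.5⁴ = 410.0625 falls short of 41860/81 but 4.5⁵ = 1845.28125 reaches it, so n = 5.

5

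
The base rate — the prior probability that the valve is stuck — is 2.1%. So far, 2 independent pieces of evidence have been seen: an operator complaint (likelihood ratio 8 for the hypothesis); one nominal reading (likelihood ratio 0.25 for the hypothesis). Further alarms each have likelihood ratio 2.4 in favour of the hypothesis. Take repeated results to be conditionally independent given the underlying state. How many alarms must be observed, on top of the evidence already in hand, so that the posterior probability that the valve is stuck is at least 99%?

9

Prior odds = 0.021/0.979 = 21/979.
Combined Bayes factor of the evidence already in hand = 8 × 0.25 = 2.
Odds after that evidence = (21/979) × 2 = 42/979.
Target odds = 0.99/0.01 = 99.
Need 2.4ⁿ ≥ 99 ÷ (42/979) = 32307/14.
2.4⁸ = 429981696/390625 falls short of 32307/14 but 2.4⁹ ≈2641.81 reaches it, so n = 9.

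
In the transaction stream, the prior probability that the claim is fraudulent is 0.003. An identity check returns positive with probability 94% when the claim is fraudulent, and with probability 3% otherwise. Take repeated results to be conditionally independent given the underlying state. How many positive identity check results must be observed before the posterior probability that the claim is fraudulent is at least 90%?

3

Prior odds = 0.003/0.997 = 3/997.
Likelihood ratio of a positive result = 0.94/0.03 = 94/3.
Target posterior odds = 0.9/0.1 = 9.
Need (3/997) × (94/3)ⁿ ≥ 9, i.e. (94/3)ⁿ ≥ 2991.
(94/3)² = 8836/9 falls short of 2991 but (94/3)³ = 830584/27 reaches it, so n = 3.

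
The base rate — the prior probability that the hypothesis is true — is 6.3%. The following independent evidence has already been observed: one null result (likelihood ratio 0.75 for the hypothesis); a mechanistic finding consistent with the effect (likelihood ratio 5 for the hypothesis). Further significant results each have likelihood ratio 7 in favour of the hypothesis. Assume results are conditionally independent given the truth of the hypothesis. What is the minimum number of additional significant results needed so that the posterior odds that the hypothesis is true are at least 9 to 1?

2

Prior odds = 0.063/0.937 = 63/937.
Combined Bayes factor of the evidence already in hand = 0.75 × 5 = 3.75.
Odds after that evidence = (63/937) × 3.75 = 945/3748.
Target odds = 9.
Need 7ⁿ ≥ 9 ÷ (945/3748) = 3748/105.
7¹ = 7 falls short of 3748/105 but 7² = 49 reaches it, so n = 2.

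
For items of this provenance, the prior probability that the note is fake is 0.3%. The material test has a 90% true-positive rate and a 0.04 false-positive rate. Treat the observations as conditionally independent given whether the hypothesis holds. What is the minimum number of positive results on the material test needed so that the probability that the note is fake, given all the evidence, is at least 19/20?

3

Prior odds: 0.003 ÷ 0.997 = 3/997.
Likelihood ratio of a positive result = 0.9/0.04 = 22.5.
Target odds: 0.95 ÷ 0.05 = 19.
Require 22.5ⁿ ≥ 19 ÷ (3/997) = 18943/3.
22.5² = 506.25 falls short of 18943/3 but 22.5³ = 11390.625 reaches it, so n = 3.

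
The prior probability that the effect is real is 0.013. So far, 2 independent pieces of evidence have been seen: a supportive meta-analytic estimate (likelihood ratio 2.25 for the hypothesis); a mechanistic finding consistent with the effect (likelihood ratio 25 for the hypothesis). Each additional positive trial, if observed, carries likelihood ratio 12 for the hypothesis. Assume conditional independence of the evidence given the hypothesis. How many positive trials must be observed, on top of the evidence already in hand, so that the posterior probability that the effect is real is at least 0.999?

Prior odds = 0.013/0.987 = 13/987.
Combined Bayes factor of the evidence already in hand = 2.25 × 25 = 56.25.
Odds after that evidence = (13/987) × 56.25 = 975/1316.
Target odds = 0.999/0.001 = 999.
Need 12ⁿ ≥ 999 ÷ (975/1316) = 438228/325.
12² = 144 falls short of 438228/325 but 12³ = 1728 reaches it, so n = 3.

3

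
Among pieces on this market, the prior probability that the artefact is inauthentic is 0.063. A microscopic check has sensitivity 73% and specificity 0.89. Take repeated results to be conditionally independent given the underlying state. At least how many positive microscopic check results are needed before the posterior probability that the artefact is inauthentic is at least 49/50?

Prior odds: 0.063 ÷ 0.937 = 63/937.
False-positive rate = 1 − 0.89 = 0.11; likelihood ratio of a positive = 0.73/0.11 = 73/11.
Target posterior odds = 0.98/0.02 = 49.
Need (63/937) × (73/11)ⁿ ≥ 49, i.e. (73/11)ⁿ ≥ 6559/9.
(73/11)³ = 389017/1331 falls short of 6559/9 but (73/11)⁴ = 28398241/14641 reaches it, so n = 4.

4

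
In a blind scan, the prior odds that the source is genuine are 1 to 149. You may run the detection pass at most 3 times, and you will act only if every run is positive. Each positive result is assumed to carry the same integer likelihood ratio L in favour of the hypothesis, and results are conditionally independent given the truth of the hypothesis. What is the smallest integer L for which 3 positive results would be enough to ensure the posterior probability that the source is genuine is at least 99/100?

25

Prior odds = 1/149.
Target odds = 0.99/0.01 = 99.
Need L³ ≥ 99 ÷ (1/149) = 14751.
24³ = 13824 < 14751 ≤ 15625 = 25³, so L = 25.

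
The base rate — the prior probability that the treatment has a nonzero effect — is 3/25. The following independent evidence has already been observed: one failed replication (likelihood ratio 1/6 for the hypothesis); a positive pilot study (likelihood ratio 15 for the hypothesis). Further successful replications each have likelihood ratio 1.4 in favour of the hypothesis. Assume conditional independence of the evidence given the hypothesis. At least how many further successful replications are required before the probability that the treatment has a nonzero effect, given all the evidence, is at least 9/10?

Prior odds = 0.12/0.88 = 3/22.
Combined Bayes factor of the evidence already in hand = (1/6) × 15 = 2.5.
Odds after that evidence = (3/22) × 2.5 = 15/44.
Target odds = 0.9/0.1 = 9.
Need 1.4ⁿ ≥ 9 ÷ (15/44) = 26.4.
1.4⁹ = 40353607/1953125 falls short of 26.4 but 1.4¹⁰ = 282475249/9765625 reaches it, so n = 10.

10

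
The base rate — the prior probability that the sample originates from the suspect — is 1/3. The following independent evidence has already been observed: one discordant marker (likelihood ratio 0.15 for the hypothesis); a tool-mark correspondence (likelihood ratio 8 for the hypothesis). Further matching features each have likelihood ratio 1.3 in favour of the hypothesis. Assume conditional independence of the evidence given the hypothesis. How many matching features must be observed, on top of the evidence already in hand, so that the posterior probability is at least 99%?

Prior odds = (1/3)/(2/3) = 0.5.
Combined Bayes factor of the evidence already in hand = 0.15 × 8 = 1.2.
Odds after that evidence = 0.5 × 1.2 = 0.6.
Target odds = 0.99/0.01 = 99.
Need 1.3ⁿ ≥ 99 ÷ 0.6 = 165.
1.3¹⁹ ≈146.192 falls short of 165 but 1.3²⁰ ≈190.05 reaches it, so n = 20.

20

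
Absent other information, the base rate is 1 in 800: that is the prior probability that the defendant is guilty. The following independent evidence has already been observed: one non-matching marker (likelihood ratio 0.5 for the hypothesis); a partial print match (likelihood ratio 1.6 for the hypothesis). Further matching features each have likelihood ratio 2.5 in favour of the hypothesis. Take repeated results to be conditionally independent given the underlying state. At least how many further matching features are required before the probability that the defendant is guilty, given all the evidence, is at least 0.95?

Prior odds = 0.00125/0.99875 = 1/799.
Combined Bayes factor of the evidence already in hand = 0.5 × 1.6 = 0.8.
Odds after that evidence = (1/799) × 0.8 = 4/3995.
Target odds = 0.95/0.05 = 19.
Need 2.5ⁿ ≥ 19 ÷ (4/3995) = 18976.25.
2.5¹⁰ = 9765625/1024 falls short of 18976.25 but 2.5¹¹ = 48828125/2048 reaches it, so n = 11.

11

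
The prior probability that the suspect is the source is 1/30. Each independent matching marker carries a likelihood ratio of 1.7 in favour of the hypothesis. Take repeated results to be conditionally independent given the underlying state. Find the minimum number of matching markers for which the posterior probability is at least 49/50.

14

Prior odds = (1/30)/(29/30) = 1/29.
Likelihood ratio per matching marker = 1.7.
Target posterior odds = 0.98/0.02 = 49.
Need (1/29) × 1.7ⁿ ≥ 49, i.e. 1.7ⁿ ≥ 1421.
1.7¹³ ≈990.458 falls short of 1421 but 1.7¹⁴ ≈1683.78 reaches it, so n = 14.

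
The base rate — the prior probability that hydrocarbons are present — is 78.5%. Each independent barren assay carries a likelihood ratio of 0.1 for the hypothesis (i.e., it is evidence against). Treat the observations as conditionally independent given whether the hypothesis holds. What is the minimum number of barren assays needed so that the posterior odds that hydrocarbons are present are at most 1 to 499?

Prior odds = 0.785/0.215 = 157/43.
Likelihood ratio per barren assay = 0.1.
Target odds = 1/499.
Need (157/43) × 0.1ⁿ ≤ 1/499, i.e. 0.1ⁿ ≤ 43/78343.
0.1³ = 0.001 is still above 43/78343 but 0.1⁴ = 0.0001 is at or below it, so n = 4.

4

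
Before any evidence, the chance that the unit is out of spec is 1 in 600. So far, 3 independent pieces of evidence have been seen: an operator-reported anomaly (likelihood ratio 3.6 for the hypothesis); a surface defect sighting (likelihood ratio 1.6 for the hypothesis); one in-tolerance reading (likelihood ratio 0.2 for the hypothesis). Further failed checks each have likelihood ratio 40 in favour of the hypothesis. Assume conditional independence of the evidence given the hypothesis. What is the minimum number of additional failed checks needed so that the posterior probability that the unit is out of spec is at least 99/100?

Prior odds = (1/600)/(599/600) = 1/599.
Combined Bayes factor of the evidence already in hand = 3.6 × 1.6 × 0.2 = 1.152.
Odds after that evidence = (1/599) × 1.152 = 144/74875.
Target odds = 0.99/0.01 = 99.
Need 40ⁿ ≥ 99 ÷ (144/74875) = 51476.5625.
40² = 1600 falls short of 51476.5625 but 40³ = 64000 reaches it, so n = 3.

3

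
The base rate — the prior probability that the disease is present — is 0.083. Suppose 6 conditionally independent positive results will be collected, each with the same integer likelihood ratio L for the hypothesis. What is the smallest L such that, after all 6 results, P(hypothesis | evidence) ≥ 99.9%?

5

Prior odds = 0.083/0.917 = 83/917.
Target odds = 0.999/0.001 = 999.
Need L⁶ ≥ 999 ÷ (83/917) = 916083/83.
4⁶ = 4096 < 916083/83 ≤ 15625 = 5⁶, so L = 5.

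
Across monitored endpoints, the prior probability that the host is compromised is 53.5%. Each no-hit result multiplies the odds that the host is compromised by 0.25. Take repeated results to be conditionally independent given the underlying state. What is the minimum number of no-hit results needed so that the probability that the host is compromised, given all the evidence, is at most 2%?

Prior odds: 0.535 ÷ 0.465 = 107/93.
Likelihood ratio per no-hit result = 0.25.
Target posterior odds = 0.02/0.98 = 1/49.
Need (107/93) × 0.25ⁿ ≤ 1/49, i.e. 0.25ⁿ ≤ 93/5243.
0.25² = 0.0625 is still above 93/5243 but 0.25³ = 0.015625 is at or below it, so n = 3.

3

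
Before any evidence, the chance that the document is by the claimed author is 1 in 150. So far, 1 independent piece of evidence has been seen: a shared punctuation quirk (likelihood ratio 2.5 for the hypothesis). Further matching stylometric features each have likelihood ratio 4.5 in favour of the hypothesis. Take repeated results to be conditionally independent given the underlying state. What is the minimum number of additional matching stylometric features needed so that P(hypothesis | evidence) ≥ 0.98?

6

Prior odds = (1/150)/(149/150) = 1/149.
Bayes factor of the evidence already in hand = 2.5.
Odds after that evidence = (1/149) × 2.5 = 5/298.
Target odds = 0.98/0.02 = 49.
Need 4.5ⁿ ≥ 49 ÷ (5/298) = 2920.4.
4.5⁵ = 1845.28125 falls short of 2920.4 but 4.5⁶ = 8303.765625 reaches it, so n = 6.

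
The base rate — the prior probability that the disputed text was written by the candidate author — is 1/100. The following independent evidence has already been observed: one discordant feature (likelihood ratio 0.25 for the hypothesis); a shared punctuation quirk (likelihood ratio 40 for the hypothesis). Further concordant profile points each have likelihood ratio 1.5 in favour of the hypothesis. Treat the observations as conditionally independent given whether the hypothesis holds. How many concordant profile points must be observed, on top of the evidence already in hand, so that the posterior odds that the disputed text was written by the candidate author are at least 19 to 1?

Prior odds = 0.01/0.99 = 1/99.
Combined Bayes factor of the evidence already in hand = 0.25 × 40 = 10.
Odds after that evidence = (1/99) × 10 = 10/99.
Target odds = 19.
Need 1.5ⁿ ≥ 19 ÷ (10/99) = 188.1.
1.5¹² = 531441/4096 falls short of 188.1 but 1.5¹³ = 1594323/8192 reaches it, so n = 13.

13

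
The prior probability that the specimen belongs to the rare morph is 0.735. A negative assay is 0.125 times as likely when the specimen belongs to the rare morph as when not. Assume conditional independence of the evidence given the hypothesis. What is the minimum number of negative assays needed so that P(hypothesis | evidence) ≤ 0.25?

2

Prior odds = 0.735/0.265 = 147/53.
Likelihood ratio per negative assay = 0.125.
Target posterior odds = 0.25/0.75 = 1/3.
Require 0.125ⁿ ≤ 1/3 ÷ (147/53) = 53/441.
0.125¹ = 0.125 is still above 53/441 but 0.125² = 0.015625 is at or below it, so n = 2.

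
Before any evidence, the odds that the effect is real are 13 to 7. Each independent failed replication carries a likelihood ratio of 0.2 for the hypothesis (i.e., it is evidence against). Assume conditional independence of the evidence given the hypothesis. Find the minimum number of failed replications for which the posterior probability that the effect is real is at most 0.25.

Prior odds = 13/7.
Likelihood ratio per failed replication = 0.2.
Target odds: 0.25 ÷ 0.75 = 1/3.
Require 0.2ⁿ ≤ 1/3 ÷ (13/7) = 7/39.
0.2¹ = 0.2 is still above 7/39 but 0.2² = 0.04 is at or below it, so n = 2.

2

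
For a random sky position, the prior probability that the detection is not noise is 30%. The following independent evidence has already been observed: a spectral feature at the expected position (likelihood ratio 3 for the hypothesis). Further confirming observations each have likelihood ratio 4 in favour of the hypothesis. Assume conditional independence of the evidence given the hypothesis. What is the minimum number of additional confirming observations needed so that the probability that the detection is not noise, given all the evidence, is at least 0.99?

Prior odds = 0.3/0.7 = 3/7.
Bayes factor of the evidence already in hand = 3.
Odds after that evidence = (3/7) × 3 = 9/7.
Target odds = 0.99/0.01 = 99.
Need 4ⁿ ≥ 99 ÷ (9/7) = 77.
4³ = 64 falls short of 77 but 4⁴ = 256 reaches it, so n = 4.

4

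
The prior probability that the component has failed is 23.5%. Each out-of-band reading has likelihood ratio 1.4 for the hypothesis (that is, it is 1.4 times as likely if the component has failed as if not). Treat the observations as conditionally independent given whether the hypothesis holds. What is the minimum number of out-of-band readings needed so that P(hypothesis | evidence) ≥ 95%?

13

Prior odds: 0.235 ÷ 0.765 = 47/153.
Likelihood ratio per out-of-band reading = 1.4.
Target odds: 0.95 ÷ 0.05 = 19.
Need (47/153) × 1.4ⁿ ≥ 19, i.e. 1.4ⁿ ≥ 2907/47.
1.4¹² ≈56.6939 falls short of 2907/47 but 1.4¹³ ≈79.3715 reaches it, so n = 13.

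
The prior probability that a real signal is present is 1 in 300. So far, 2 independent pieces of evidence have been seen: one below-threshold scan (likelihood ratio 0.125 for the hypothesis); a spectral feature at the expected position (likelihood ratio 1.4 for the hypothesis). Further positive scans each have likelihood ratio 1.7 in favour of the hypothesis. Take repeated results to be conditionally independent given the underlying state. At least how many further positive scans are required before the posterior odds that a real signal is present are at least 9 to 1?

19

Prior odds = (1/300)/(299/300) = 1/299.
Combined Bayes factor of the evidence already in hand = 0.125 × 1.4 = 0.175.
Odds after that evidence = (1/299) × 0.175 = 7/11960.
Target odds = 9.
Need 1.7ⁿ ≥ 9 ÷ (7/11960) = 107640/7.
1.7¹⁸ ≈14063.1 falls short of 107640/7 but 1.7¹⁹ ≈23907.2 reaches it, so n = 19.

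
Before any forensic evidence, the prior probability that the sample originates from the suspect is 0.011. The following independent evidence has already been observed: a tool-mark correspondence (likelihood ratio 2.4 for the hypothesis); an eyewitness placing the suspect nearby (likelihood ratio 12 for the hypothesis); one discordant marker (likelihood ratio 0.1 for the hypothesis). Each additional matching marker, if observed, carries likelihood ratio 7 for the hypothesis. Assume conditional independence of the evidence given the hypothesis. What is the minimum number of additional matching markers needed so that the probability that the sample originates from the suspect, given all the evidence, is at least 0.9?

3

Prior odds = 0.011/0.989 = 11/989.
Combined Bayes factor of the evidence already in hand = 2.4 × 12 × 0.1 = 2.88.
Odds after that evidence = (11/989) × 2.88 = 792/24725.
Target odds = 0.9/0.1 = 9.
Need 7ⁿ ≥ 9 ÷ (792/24725) = 24725/88.
7² = 49 falls short of 24725/88 but 7³ = 343 reaches it, so n = 3.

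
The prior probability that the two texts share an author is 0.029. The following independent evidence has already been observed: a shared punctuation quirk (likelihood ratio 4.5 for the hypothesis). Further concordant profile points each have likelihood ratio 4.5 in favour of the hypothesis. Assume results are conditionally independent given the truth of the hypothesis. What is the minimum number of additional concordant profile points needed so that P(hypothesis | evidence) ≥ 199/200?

Prior odds = 0.029/0.971 = 29/971.
Bayes factor of the evidence already in hand = 4.5.
Odds after that evidence = (29/971) × 4.5 = 261/1942.
Target odds = 0.995/0.005 = 199.
Need 4.5ⁿ ≥ 199 ÷ (261/1942) = 386458/261.
4.5⁴ = 410.0625 falls short of 386458/261 but 4.5⁵ = 1845.28125 reaches it, so n = 5.

5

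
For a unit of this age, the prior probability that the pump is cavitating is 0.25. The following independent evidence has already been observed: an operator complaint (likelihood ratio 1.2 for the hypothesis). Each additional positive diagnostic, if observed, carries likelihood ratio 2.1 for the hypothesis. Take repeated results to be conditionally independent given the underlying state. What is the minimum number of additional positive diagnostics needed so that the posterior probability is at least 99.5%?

9

Prior odds = 0.25/0.75 = 1/3.
Bayes factor of the evidence already in hand = 1.2.
Odds after that evidence = (1/3) × 1.2 = 0.4.
Target odds = 0.995/0.005 = 199.
Need 2.1ⁿ ≥ 199 ÷ 0.4 = 497.5.
2.1⁸ ≈378.229 falls short of 497.5 but 2.1⁹ ≈794.28 reaches it, so n = 9.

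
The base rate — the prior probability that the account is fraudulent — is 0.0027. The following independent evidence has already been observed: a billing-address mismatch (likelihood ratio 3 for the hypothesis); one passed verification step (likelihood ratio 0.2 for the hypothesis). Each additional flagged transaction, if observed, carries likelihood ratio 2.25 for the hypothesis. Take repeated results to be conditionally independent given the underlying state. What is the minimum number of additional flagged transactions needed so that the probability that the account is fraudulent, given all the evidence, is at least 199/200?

Prior odds = 0.0027/0.9973 = 27/9973.
Combined Bayes factor of the evidence already in hand = 3 × 0.2 = 0.6.
Odds after that evidence = (27/9973) × 0.6 = 81/49865.
Target odds = 0.995/0.005 = 199.
Need 2.25ⁿ ≥ 199 ÷ (81/49865) = 9923135/81.
2.25¹⁴ ≈85222.7 falls short of 9923135/81 but 2.25¹⁵ ≈191751 reaches it, so n = 15.

15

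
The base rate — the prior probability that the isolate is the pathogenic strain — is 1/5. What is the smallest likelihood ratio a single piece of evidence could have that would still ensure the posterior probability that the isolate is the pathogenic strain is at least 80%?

Prior odds = 0.2/0.8 = 0.25.
Target odds = 0.8/0.2 = 4.
Required Bayes factor = 4 ÷ 0.25 = 16.

16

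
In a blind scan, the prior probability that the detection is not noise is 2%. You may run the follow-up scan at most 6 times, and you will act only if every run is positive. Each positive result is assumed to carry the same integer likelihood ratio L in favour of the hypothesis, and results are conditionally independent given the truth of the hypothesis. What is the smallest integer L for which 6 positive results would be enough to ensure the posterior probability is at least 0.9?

3

Prior odds = 0.02/0.98 = 1/49.
Target odds = 0.9/0.1 = 9.
Need L⁶ ≥ 9 ÷ (1/49) = 441.
2⁶ = 64 < 441 ≤ 729 = 3⁶, so L = 3.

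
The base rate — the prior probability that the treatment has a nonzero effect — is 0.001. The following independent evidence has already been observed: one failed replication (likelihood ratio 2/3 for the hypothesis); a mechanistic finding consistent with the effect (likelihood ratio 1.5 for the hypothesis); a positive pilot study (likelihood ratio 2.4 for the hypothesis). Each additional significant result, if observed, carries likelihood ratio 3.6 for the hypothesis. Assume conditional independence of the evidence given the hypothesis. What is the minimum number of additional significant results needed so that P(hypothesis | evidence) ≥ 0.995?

Prior odds = 0.001/0.999 = 1/999.
Combined Bayes factor of the evidence already in hand = (2/3) × 1.5 × 2.4 = 2.4.
Odds after that evidence = (1/999) × 2.4 = 4/1665.
Target odds = 0.995/0.005 = 199.
Need 3.6ⁿ ≥ 199 ÷ (4/1665) = 82833.75.
3.6⁸ ≈28211.1 falls short of 82833.75 but 3.6⁹ ≈101560 reaches it, so n = 9.

9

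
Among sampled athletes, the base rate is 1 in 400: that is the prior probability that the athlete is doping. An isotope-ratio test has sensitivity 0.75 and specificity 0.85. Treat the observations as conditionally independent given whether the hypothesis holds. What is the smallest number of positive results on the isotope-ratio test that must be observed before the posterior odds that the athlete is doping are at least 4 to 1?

Prior odds = 0.0025/0.9975 = 1/399.
False-positive rate = 1 − 0.85 = 0.15; likelihood ratio of a positive = 0.75/0.15 = 5.
Target odds = 4.
Need (1/399) × 5ⁿ ≥ 4, i.e. 5ⁿ ≥ 1596.
5⁴ = 625 falls short of 1596 but 5⁵ = 3125 reaches it, so n = 5.

5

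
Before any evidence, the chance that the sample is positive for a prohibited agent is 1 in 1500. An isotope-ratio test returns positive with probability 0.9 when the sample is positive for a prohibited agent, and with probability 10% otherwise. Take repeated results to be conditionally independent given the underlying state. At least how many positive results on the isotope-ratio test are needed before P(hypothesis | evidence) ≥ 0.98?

6

Prior odds: (1/1500) ÷ (1499/1500) = 1/1499.
Likelihood ratio of a positive result = 0.9/0.1 = 9.
Target posterior odds = 0.98/0.02 = 49.
Need (1/1499) × 9ⁿ ≥ 49, i.e. 9ⁿ ≥ 73451.
9⁵ = 59049 falls short of 73451 but 9⁶ = 531441 reaches it, so n = 6.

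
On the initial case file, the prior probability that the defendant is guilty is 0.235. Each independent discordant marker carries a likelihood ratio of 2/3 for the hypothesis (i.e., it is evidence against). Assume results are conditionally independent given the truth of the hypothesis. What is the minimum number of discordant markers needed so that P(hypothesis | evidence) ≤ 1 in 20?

Prior odds: 0.235 ÷ 0.765 = 47/153.
Likelihood ratio per discordant marker = 2/3.
Target odds: 0.05 ÷ 0.95 = 1/19.
Require (2/3)ⁿ ≤ 1/19 ÷ (47/153) = 153/893.
(2/3)⁴ = 16/81 is still above 153/893 but (2/3)⁵ = 32/243 is at or below it, so n = 5.

5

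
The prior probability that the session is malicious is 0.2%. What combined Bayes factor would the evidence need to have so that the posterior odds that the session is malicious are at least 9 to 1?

4491

Prior odds = 0.002/0.998 = 1/499.
Target odds = 9.
Required Bayes factor = 9 ÷ (1/499) = 4491.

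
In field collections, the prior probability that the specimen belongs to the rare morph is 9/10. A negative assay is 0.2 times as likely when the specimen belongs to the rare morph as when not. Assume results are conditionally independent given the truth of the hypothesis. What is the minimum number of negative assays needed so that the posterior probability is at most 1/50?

4

Prior odds: 0.9 ÷ 0.1 = 9.
Likelihood ratio per negative assay = 0.2.
Target posterior odds = 0.02/0.98 = 1/49.
Need 9 × 0.2ⁿ ≤ 1/49, i.e. 0.2ⁿ ≤ 1/441.
0.2³ = 0.008 is still above 1/441 but 0.2⁴ = 0.0016 is at or below it, so n = 4.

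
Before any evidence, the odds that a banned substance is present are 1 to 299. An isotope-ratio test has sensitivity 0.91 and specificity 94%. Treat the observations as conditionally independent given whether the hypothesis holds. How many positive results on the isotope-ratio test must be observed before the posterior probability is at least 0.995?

Prior odds = 1/299.
False-positive rate = 1 − 0.94 = 0.06; likelihood ratio of a positive = 0.91/0.06 = 91/6.
Target posterior odds = 0.995/0.005 = 199.
Need (1/299) × (91/6)ⁿ ≥ 199, i.e. (91/6)ⁿ ≥ 59501.
(91/6)⁴ = 68574961/1296 falls short of 59501 but (91/6)⁵ ≈802510 reaches it, so n = 5.

5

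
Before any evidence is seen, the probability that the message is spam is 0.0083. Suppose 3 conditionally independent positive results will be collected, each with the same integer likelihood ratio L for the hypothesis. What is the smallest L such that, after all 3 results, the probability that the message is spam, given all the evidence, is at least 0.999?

Prior odds = 0.0083/0.9917 = 83/9917.
Target odds = 0.999/0.001 = 999.
Need L³ ≥ 999 ÷ (83/9917) = 9907083/83.
49³ = 117649 < 9907083/83 ≤ 125000 = 50³, so L = 50.

50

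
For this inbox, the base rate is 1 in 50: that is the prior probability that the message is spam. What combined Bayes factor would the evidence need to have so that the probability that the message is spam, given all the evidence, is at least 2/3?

98

Prior odds = 0.02/0.98 = 1/49.
Target odds = (2/3)/(1/3) = 2.
Required Bayes factor = 2 ÷ (1/49) = 98.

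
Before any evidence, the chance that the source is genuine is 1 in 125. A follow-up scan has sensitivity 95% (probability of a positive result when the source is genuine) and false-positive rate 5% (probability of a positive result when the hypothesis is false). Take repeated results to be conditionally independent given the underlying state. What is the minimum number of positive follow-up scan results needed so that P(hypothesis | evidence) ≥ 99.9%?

4

Prior odds = 0.008/0.992 = 1/124.
Likelihood ratio of a positive result = 0.95/0.05 = 19.
Target odds: 0.999 ÷ 0.001 = 999.
Need (1/124) × 19ⁿ ≥ 999, i.e. 19ⁿ ≥ 123876.
19³ = 6859 falls short of 123876 but 19⁴ = 130321 reaches it, so n = 4.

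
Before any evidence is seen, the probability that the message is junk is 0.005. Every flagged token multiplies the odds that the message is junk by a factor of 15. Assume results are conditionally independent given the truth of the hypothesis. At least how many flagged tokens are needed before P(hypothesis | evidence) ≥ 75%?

Prior odds: 0.005 ÷ 0.995 = 1/199.
Likelihood ratio per flagged token = 15.
Target posterior odds = 0.75/0.25 = 3.
Require 15ⁿ ≥ 3 ÷ (1/199) = 597.
15² = 225 falls short of 597 but 15³ = 3375 reaches it, so n = 3.

3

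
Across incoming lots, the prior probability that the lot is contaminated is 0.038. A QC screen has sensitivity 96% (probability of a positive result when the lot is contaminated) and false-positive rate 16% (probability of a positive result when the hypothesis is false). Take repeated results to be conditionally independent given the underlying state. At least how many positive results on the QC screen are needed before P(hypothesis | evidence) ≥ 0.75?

3

Prior odds = 0.038/0.962 = 19/481.
Likelihood ratio of a positive result = 0.96/0.16 = 6.
Target odds: 0.75 ÷ 0.25 = 3.
Require 6ⁿ ≥ 3 ÷ (19/481) = 1443/19.
6² = 36 falls short of 1443/19 but 6³ = 216 reaches it, so n = 3.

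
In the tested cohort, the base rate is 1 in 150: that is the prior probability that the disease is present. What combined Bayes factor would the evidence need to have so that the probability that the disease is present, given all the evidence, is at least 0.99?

14751

Prior odds = (1/150)/(149/150) = 1/149.
Target odds = 0.99/0.01 = 99.
Required Bayes factor = 99 ÷ (1/149) = 14751.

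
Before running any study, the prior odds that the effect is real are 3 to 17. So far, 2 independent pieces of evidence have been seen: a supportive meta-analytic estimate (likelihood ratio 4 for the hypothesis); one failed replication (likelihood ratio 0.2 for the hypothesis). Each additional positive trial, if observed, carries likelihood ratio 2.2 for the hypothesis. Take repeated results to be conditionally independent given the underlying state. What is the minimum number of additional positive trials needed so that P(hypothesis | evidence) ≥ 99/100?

Prior odds = 3/17.
Combined Bayes factor of the evidence already in hand = 4 × 0.2 = 0.8.
Odds after that evidence = (3/17) × 0.8 = 12/85.
Target odds = 0.99/0.01 = 99.
Need 2.2ⁿ ≥ 99 ÷ (12/85) = 701.25.
2.2⁸ = 214358881/390625 falls short of 701.25 but 2.2⁹ ≈1207.27 reaches it, so n = 9.

9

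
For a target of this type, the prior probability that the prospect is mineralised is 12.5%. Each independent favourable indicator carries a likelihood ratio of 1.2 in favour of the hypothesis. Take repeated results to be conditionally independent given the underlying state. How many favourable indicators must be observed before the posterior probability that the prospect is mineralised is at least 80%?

19

Prior odds: 0.125 ÷ 0.875 = 1/7.
Likelihood ratio per favourable indicator = 1.2.
Target odds: 0.8 ÷ 0.2 = 4.
Require 1.2ⁿ ≥ 4 ÷ (1/7) = 28.
1.2¹⁸ ≈26.6233 falls short of 28 but 1.2¹⁹ ≈31.948 reaches it, so n = 19.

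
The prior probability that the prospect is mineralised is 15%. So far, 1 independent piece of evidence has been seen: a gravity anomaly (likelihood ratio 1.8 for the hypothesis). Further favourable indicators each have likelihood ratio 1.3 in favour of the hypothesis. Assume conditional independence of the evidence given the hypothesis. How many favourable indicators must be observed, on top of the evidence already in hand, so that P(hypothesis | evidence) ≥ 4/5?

Prior odds = 0.15/0.85 = 3/17.
Bayes factor of the evidence already in hand = 1.8.
Odds after that evidence = (3/17) × 1.8 = 27/85.
Target odds = 0.8/0.2 = 4.
Need 1.3ⁿ ≥ 4 ÷ (27/85) = 340/27.
1.3⁹ ≈10.6045 falls short of 340/27 but 1.3¹⁰ ≈13.7858 reaches it, so n = 10.

10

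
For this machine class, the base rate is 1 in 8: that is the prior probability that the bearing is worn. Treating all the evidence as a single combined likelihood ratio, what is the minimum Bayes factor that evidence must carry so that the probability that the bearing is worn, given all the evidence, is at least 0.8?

28

Prior odds = 0.125/0.875 = 1/7.
Target odds = 0.8/0.2 = 4.
Required Bayes factor = 4 ÷ (1/7) = 28.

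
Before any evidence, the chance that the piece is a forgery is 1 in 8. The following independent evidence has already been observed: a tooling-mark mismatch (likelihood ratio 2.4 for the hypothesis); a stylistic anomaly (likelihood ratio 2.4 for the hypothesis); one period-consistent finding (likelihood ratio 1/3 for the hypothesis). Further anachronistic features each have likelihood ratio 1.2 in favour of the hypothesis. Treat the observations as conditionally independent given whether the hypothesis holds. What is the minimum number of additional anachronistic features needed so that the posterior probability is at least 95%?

Prior odds = 0.125/0.875 = 1/7.
Combined Bayes factor of the evidence already in hand = 2.4 × 2.4 × (1/3) = 1.92.
Odds after that evidence = (1/7) × 1.92 = 48/175.
Target odds = 0.95/0.05 = 19.
Need 1.2ⁿ ≥ 19 ÷ (48/175) = 3325/48.
1.2²³ ≈66.2474 falls short of 3325/48 but 1.2²⁴ ≈79.4968 reaches it, so n = 24.

24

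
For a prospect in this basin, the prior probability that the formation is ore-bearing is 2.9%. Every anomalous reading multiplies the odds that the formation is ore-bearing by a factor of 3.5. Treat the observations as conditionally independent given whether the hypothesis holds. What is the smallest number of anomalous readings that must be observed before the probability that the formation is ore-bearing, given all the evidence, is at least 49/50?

6

Prior odds = 0.029/0.971 = 29/971.
Likelihood ratio per anomalous reading = 3.5.
Target posterior odds = 0.98/0.02 = 49.
Need (29/971) × 3.5ⁿ ≥ 49, i.e. 3.5ⁿ ≥ 47579/29.
3.5⁵ = 525.21875 falls short of 47579/29 but 3.5⁶ = 1838.265625 reaches it, so n = 6.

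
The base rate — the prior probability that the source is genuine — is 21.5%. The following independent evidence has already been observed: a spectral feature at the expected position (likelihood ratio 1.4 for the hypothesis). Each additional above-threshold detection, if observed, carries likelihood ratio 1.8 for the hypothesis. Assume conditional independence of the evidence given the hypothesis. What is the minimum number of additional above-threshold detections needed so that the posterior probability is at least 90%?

6

Prior odds = 0.215/0.785 = 43/157.
Bayes factor of the evidence already in hand = 1.4.
Odds after that evidence = (43/157) × 1.4 = 301/785.
Target odds = 0.9/0.1 = 9.
Need 1.8ⁿ ≥ 9 ÷ (301/785) = 7065/301.
1.8⁵ = 18.89568 falls short of 7065/301 but 1.8⁶ = 531441/15625 reaches it, so n = 6.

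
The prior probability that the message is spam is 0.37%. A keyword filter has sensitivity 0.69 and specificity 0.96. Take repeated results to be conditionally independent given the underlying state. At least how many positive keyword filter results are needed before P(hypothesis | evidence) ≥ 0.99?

4

Prior odds: 0.0037 ÷ 0.9963 = 37/9963.
False-positive rate = 1 − 0.96 = 0.04; likelihood ratio of a positive = 0.69/0.04 = 17.25.
Target odds: 0.99 ÷ 0.01 = 99.
Require 17.25ⁿ ≥ 99 ÷ (37/9963) = 986337/37.
17.25³ = 5132.953125 falls short of 986337/37 but 17.25⁴ = 22667121/256 reaches it, so n = 4.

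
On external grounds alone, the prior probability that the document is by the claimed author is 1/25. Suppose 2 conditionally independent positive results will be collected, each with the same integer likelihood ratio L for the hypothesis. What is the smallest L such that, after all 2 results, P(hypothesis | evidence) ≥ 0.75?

Prior odds = 0.04/0.96 = 1/24.
Target odds = 0.75/0.25 = 3.
Need L² ≥ 3 ÷ (1/24) = 72.
8² = 64 < 72 ≤ 81 = 9², so L = 9.

9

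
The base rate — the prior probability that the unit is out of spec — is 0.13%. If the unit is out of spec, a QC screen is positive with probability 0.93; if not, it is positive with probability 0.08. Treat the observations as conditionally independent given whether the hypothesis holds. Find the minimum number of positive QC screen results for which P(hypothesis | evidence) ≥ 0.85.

Prior odds = 0.0013/0.9987 = 13/9987.
Likelihood ratio of a positive = 0.93/0.08 = 11.625.
Target posterior odds = 0.85/0.15 = 17/3.
Need (13/9987) × 11.625ⁿ ≥ 17/3, i.e. 11.625ⁿ ≥ 56593/13.
11.625³ = 804357/512 falls short of 56593/13 but 11.625⁴ = 74805201/4096 reaches it, so n = 4.

4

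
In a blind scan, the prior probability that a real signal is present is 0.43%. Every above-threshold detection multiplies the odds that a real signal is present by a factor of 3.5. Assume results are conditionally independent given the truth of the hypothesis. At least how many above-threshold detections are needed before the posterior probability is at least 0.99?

Prior odds = 0.0043/0.9957 = 43/9957.
Likelihood ratio per above-threshold detection = 3.5.
Target posterior odds = 0.99/0.01 = 99.
Require 3.5ⁿ ≥ 99 ÷ (43/9957) = 985743/43.
3.5⁸ = 5764801/256 falls short of 985743/43 but 3.5⁹ = 40353607/512 reaches it, so n = 9.

9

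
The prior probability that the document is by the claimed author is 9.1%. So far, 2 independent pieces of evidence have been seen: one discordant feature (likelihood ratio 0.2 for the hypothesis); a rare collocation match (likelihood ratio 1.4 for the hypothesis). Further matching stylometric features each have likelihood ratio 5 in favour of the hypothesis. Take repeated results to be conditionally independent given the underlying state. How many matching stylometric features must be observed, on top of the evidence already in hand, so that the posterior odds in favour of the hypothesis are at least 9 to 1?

Prior odds = 0.091/0.909 = 91/909.
Combined Bayes factor of the evidence already in hand = 0.2 × 1.4 = 0.28.
Odds after that evidence = (91/909) × 0.28 = 637/22725.
Target odds = 9.
Need 5ⁿ ≥ 9 ÷ (637/22725) = 204525/637.
5³ = 125 falls short of 204525/637 but 5⁴ = 625 reaches it, so n = 4.

4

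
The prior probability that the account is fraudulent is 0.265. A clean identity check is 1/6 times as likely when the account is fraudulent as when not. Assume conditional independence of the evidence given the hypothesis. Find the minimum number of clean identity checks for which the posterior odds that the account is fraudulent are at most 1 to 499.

Prior odds: 0.265 ÷ 0.735 = 53/147.
Likelihood ratio per clean identity check = 1/6.
Target odds = 1/499.
Require (1/6)ⁿ ≤ 1/499 ÷ (53/147) = 147/26447.
(1/6)² = 1/36 is still above 147/26447 but (1/6)³ = 1/216 is at or below it, so n = 3.

3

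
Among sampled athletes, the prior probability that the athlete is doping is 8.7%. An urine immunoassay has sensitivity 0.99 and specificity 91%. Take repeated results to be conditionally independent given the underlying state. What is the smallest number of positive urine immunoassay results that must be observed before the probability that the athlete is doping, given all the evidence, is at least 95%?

Prior odds = 0.087/0.913 = 87/913.
False-positive rate = 1 − 0.91 = 0.09; likelihood ratio of a positive = 0.99/0.09 = 11.
Target odds: 0.95 ÷ 0.05 = 19.
Require 11ⁿ ≥ 19 ÷ (87/913) = 17347/87.
11² = 121 falls short of 17347/87 but 11³ = 1331 reaches it, so n = 3.

3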